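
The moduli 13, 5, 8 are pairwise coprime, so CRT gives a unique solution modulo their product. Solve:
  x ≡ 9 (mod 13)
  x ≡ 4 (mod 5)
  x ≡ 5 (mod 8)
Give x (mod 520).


Moduli 13, 5, 8 are pairwise coprime; by CRT there is a unique solution modulo M = 13 · 5 · 8 = 520.
Solve pairwise, accumulating the modulus:
  Start with x ≡ 9 (mod 13).
  Combine with x ≡ 4 (mod 5): since gcd(13, 5) = 1, we get a unique residue mod 65.
    Write x = 9 + 13·t and substitute into x ≡ 4 (mod 5): 13·t ≡ 4 − 9 = -5 (mod 5).
    Reduce coefficients mod 5: 3·t ≡ 0 (mod 5).
    The inverse of 3 mod 5 is 2 (since 3·2 = 6 = 1·5 + 1), so t ≡ 2·0 = 0 ≡ 0 (mod 5).
    Then x = 9 + 13·0 = 9, valid modulo lcm(13, 5) = 65: x ≡ 9 (mod 65).
  Combine with x ≡ 5 (mod 8): since gcd(65, 8) = 1, we get a unique residue mod 520.
    Write x = 9 + 65·t and substitute into x ≡ 5 (mod 8): 65·t ≡ 5 − 9 = -4 (mod 8).
    Reduce coefficients mod 8: 1·t ≡ 4 (mod 8).
    So t ≡ 4 (mod 8).
    Then x = 9 + 65·4 = 269, valid modulo lcm(65, 8) = 520: x ≡ 269 (mod 520).
Verify: 269 mod 13 = 9 ✓, 269 mod 5 = 4 ✓, 269 mod 8 = 5 ✓.

x ≡ 269 (mod 520).


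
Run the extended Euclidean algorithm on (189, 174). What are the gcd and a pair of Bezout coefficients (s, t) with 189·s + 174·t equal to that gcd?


Euclidean algorithm on (189, 174) — divide until remainder is 0:
  189 = 1 · 174 + 15
  174 = 11 · 15 + 9
  15 = 1 · 9 + 6
  9 = 1 · 6 + 3
  6 = 2 · 3 + 0
gcd(189, 174) = 3.
Track Bezout coefficients alongside the remainders: start with r₀ = 189 = a·1 + b·0 (s = 1, t = 0) and r₁ = 174 = a·0 + b·1 (s = 0, t = 1); each new remainder r_{k+1} = r_{k-1} − q_k·r_k inherits s_{k+1} = s_{k-1} − q_k·s_k, t_{k+1} = t_{k-1} − q_k·t_k, so r_k = a·s_k + b·t_k at every step:
  q = 1: r = 15, s = 1 − 1·0 = 1, t = 0 − 1·1 = -1  (check: 189·1 + 174·(-1) = 15)
  q = 11: r = 9, s = 0 − 11·1 = -11, t = 1 − 11·(-1) = 12  (check: 189·(-11) + 174·12 = 9)
  q = 1: r = 6, s = 1 − 1·(-11) = 12, t = -1 − 1·12 = -13  (check: 189·12 + 174·(-13) = 6)
  q = 1: r = 3, s = -11 − 1·12 = -23, t = 12 − 1·(-13) = 25  (check: 189·(-23) + 174·25 = 3)
The row with r = 3 (the gcd) gives the Bezout coefficients s = -23, t = 25.
Result: 189 · (-23) + 174 · (25) = 3.

gcd(189, 174) = 3; s = -23, t = 25 (check: 189·(-23) + 174·25 = 3).


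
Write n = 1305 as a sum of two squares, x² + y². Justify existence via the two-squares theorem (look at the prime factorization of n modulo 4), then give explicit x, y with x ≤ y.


Step 1: Factor n = 1305 = 3^2 · 5 · 29.
Step 2: Check the mod-4 condition on each prime factor: 3 ≡ 3 (mod 4), exponent 2 (must be even); 5 ≡ 1 (mod 4), exponent 1; 29 ≡ 1 (mod 4), exponent 1.
All primes ≡ 3 (mod 4) appear to even exponent (or don't appear), so by the two-squares theorem n IS expressible as a sum of two squares.
Step 3: Build a representation. Group n = k² · m with k = 3 and m = 5 · 29 = 145 (a product of primes ≡ 1 (mod 4)); a representation of m scales to one of n via (k·x)² + (k·y)² = k²(x² + y²). Each prime p ≡ 1 (mod 4) is itself a sum of two squares; find a² by testing p − a² for a perfect square:
  5: 5 − 1² = 4 = 2² ⇒ 5 = 1² + 2².
  29: 29 − 1² = 28, 29 − 2² = 25 = 5² ⇒ 29 = 2² + 5².
  Combine using the Brahmagupta–Fibonacci identity (a² + b²)(c² + d²) = (ac − bd)² + (ad + bc)² = (ac + bd)² + (ad − bc)²:
  5 · 29 = 145: from (1² + 2²)(2² + 5²), take (1·2 − 2·5, 1·5 + 2·2) = (2 − 10, 5 + 4) = (-8, 9); dropping signs (only squares matter) gives (8, 9); check 8² + 9² = 64 + 81 = 145 ✓.
  Scale by k = 3: (3·8, 3·9) = (24, 27).
Step 4: Order so x ≤ y and verify: 24² + 27² = 576 + 729 = 1305 = n. ✓

n = 1305 = 24² + 27² (one valid representation with x ≤ y).


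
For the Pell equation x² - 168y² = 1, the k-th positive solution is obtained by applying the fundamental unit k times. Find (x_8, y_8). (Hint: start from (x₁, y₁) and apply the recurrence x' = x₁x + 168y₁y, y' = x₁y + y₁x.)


Step 1: Find the fundamental solution (x₁, y₁) of x² - 168y² = 1.
  Expand √168 as a continued fraction. a₀ = ⌊√168⌋ = 12; iterate m_{k+1} = d_k·a_k − m_k, d_{k+1} = (168 − m_{k+1}²)/d_k, a_{k+1} = ⌊(a₀ + m_{k+1})/d_{k+1}⌋ (starting m₀ = 0, d₀ = 1), with convergents p_k = a_k·p_{k-1} + p_{k-2}, q_k = a_k·q_{k-1} + q_{k-2} (p₋₁ = 1, q₋₁ = 0):
  k = 0: a₀ = 12; p₀/q₀ = 12/1; p₀² − 168·q₀² = 144 − 168 = -24.
  k = 1: m = 12, d = 24, a = ⌊(12 + 12)/24⌋ = 1; p/q = (1·12 + 1)/(1·1 + 0) = 13/1; p² − 168·q² = 169 − 168 = 1.
  The first convergent with p² − 168·q² = 1 gives the fundamental solution (x₁, y₁) = (13, 1).
Step 2: Apply the recurrence (x_{n+1}, y_{n+1}) = (x₁x_n + 168y₁y_n, x₁y_n + y₁x_n) repeatedly.
  From (x_1, y_1) = (13, 1): x_2 = 13·13 + 168·1·1 = 337; y_2 = 13·1 + 1·13 = 26.
  From (x_2, y_2) = (337, 26): x_3 = 13·337 + 168·1·26 = 8749; y_3 = 13·26 + 1·337 = 675.
  From (x_3, y_3) = (8749, 675): x_4 = 13·8749 + 168·1·675 = 227137; y_4 = 13·675 + 1·8749 = 17524.
  From (x_4, y_4) = (227137, 17524): x_5 = 13·227137 + 168·1·17524 = 5896813; y_5 = 13·17524 + 1·227137 = 454949.
  From (x_5, y_5) = (5896813, 454949): x_6 = 13·5896813 + 168·1·454949 = 153090001; y_6 = 13·454949 + 1·5896813 = 11811150.
  From (x_6, y_6) = (153090001, 11811150): x_7 = 13·153090001 + 168·1·11811150 = 3974443213; y_7 = 13·11811150 + 1·153090001 = 306634951.
  From (x_7, y_7) = (3974443213, 306634951): x_8 = 13·3974443213 + 168·1·306634951 = 103182433537; y_8 = 13·306634951 + 1·3974443213 = 7960697576.
Step 3: Verify x_8² - 168·y_8² = 10646614590617422330369 - 10646614590617422330368 = 1 (should be 1). ✓

(x_1, y_1) = (13, 1); (x_8, y_8) = (103182433537, 7960697576).


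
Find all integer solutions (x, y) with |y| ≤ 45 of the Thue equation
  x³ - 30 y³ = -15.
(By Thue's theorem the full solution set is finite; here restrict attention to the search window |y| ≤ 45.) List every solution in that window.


The equation is x³ - 30y³ = -15. For fixed y, x³ = 30·y³ − 15, so a solution requires the RHS to be a perfect cube.
Strategy: iterate y from -45 to 45, compute RHS = 30·y³ − 15, and check whether it is a (positive or negative) perfect cube.
Check small values of y:
  y = 0: RHS = -15 is not a perfect cube.
  y = 1: RHS = 15 is not a perfect cube.
  y = -1: RHS = -45 is not a perfect cube.
  y = 2: RHS = 225 is not a perfect cube.
  y = -2: RHS = -255 is not a perfect cube.
  y = 3: RHS = 795 is not a perfect cube.
  y = -3: RHS = -825 is not a perfect cube.
Continuing the search up to |y| = 45 finds no solutions either.
No (x, y) in the scanned range satisfies the equation.

No integer solutions with |y| ≤ 45.


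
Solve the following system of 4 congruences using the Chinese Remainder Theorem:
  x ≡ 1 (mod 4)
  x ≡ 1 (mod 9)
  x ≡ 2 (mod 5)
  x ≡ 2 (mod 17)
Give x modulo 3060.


Product of moduli M = 4 · 9 · 5 · 17 = 3060.
Merge one congruence at a time:
  Start: x ≡ 1 (mod 4).
  Combine with x ≡ 1 (mod 9); new modulus lcm = 36.
    Write x = 1 + 4·t and substitute into x ≡ 1 (mod 9): 4·t ≡ 1 − 1 = 0 (mod 9).
    The inverse of 4 mod 9 is 7 (since 4·7 = 28 = 3·9 + 1), so t ≡ 7·0 = 0 ≡ 0 (mod 9).
    Then x = 1 + 4·0 = 1, valid modulo lcm(4, 9) = 36: x ≡ 1 (mod 36).
  Combine with x ≡ 2 (mod 5); new modulus lcm = 180.
    Write x = 1 + 36·t and substitute into x ≡ 2 (mod 5): 36·t ≡ 2 − 1 = 1 (mod 5).
    Reduce coefficients mod 5: 1·t ≡ 1 (mod 5).
    So t ≡ 1 (mod 5).
    Then x = 1 + 36·1 = 37, valid modulo lcm(36, 5) = 180: x ≡ 37 (mod 180).
  Combine with x ≡ 2 (mod 17); new modulus lcm = 3060.
    Write x = 37 + 180·t and substitute into x ≡ 2 (mod 17): 180·t ≡ 2 − 37 = -35 (mod 17).
    Reduce coefficients mod 17: 10·t ≡ 16 (mod 17).
    The inverse of 10 mod 17 is 12 (since 10·12 = 120 = 7·17 + 1), so t ≡ 12·16 = 192 ≡ 5 (mod 17).
    Then x = 37 + 180·5 = 937, valid modulo lcm(180, 17) = 3060: x ≡ 937 (mod 3060).
Verify against each original: 937 mod 4 = 1, 937 mod 9 = 1, 937 mod 5 = 2, 937 mod 17 = 2.

x ≡ 937 (mod 3060).


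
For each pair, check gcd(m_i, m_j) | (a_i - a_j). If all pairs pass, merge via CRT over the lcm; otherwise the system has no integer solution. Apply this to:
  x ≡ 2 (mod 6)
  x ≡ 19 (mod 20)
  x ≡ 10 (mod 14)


Moduli 6, 20, 14 are not pairwise coprime, so CRT works modulo lcm(m_i) when all pairwise compatibility conditions hold.
Pairwise compatibility: gcd(m_i, m_j) must divide a_i - a_j for every pair.
Merge one congruence at a time:
  Start: x ≡ 2 (mod 6).
  Combine with x ≡ 19 (mod 20): gcd(6, 20) = 2, and 19 - 2 = 17 is NOT divisible by 2.
    ⇒ system is inconsistent (no integer solution).

No solution (the system is inconsistent).


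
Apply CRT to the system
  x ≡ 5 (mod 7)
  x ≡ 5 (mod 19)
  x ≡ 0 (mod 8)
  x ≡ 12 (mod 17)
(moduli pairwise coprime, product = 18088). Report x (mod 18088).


Product of moduli M = 7 · 19 · 8 · 17 = 18088.
Merge one congruence at a time:
  Start: x ≡ 5 (mod 7).
  Combine with x ≡ 5 (mod 19); new modulus lcm = 133.
    Write x = 5 + 7·t and substitute into x ≡ 5 (mod 19): 7·t ≡ 5 − 5 = 0 (mod 19).
    The inverse of 7 mod 19 is 11 (since 7·11 = 77 = 4·19 + 1), so t ≡ 11·0 = 0 ≡ 0 (mod 19).
    Then x = 5 + 7·0 = 5, valid modulo lcm(7, 19) = 133: x ≡ 5 (mod 133).
  Combine with x ≡ 0 (mod 8); new modulus lcm = 1064.
    Write x = 5 + 133·t and substitute into x ≡ 0 (mod 8): 133·t ≡ 0 − 5 = -5 (mod 8).
    Reduce coefficients mod 8: 5·t ≡ 3 (mod 8).
    The inverse of 5 mod 8 is 5 (since 5·5 = 25 = 3·8 + 1), so t ≡ 5·3 = 15 ≡ 7 (mod 8).
    Then x = 5 + 133·7 = 936, valid modulo lcm(133, 8) = 1064: x ≡ 936 (mod 1064).
  Combine with x ≡ 12 (mod 17); new modulus lcm = 18088.
    Write x = 936 + 1064·t and substitute into x ≡ 12 (mod 17): 1064·t ≡ 12 − 936 = -924 (mod 17).
    Reduce coefficients mod 17: 10·t ≡ 11 (mod 17).
    The inverse of 10 mod 17 is 12 (since 10·12 = 120 = 7·17 + 1), so t ≡ 12·11 = 132 ≡ 13 (mod 17).
    Then x = 936 + 1064·13 = 14768, valid modulo lcm(1064, 17) = 18088: x ≡ 14768 (mod 18088).
Verify against each original: 14768 mod 7 = 5, 14768 mod 19 = 5, 14768 mod 8 = 0, 14768 mod 17 = 12.

x ≡ 14768 (mod 18088).


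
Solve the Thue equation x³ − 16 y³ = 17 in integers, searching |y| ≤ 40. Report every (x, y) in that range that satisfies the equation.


The equation is x³ - 16y³ = 17. For fixed y, x³ = 16·y³ + 17, so a solution requires the RHS to be a perfect cube.
Strategy: iterate y from -40 to 40, compute RHS = 16·y³ + 17, and check whether it is a (positive or negative) perfect cube.
Check small values of y:
  y = 0: RHS = 17 is not a perfect cube.
  y = 1: RHS = 33 is not a perfect cube.
  y = -1: RHS = 1 = (1)³ ⇒ x = 1 works.
  y = 2: RHS = 145 is not a perfect cube.
  y = -2: RHS = -111 is not a perfect cube.
  y = 3: RHS = 449 is not a perfect cube.
  y = -3: RHS = -415 is not a perfect cube.
Continuing the search up to |y| = 40 finds no further solutions beyond those listed.
Collected solutions: (1, -1).

Solutions (with |y| ≤ 40): (1, -1).


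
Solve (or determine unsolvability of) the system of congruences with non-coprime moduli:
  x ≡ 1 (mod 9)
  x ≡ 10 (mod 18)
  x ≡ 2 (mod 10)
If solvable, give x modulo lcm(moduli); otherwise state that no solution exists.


Moduli 9, 18, 10 are not pairwise coprime, so CRT works modulo lcm(m_i) when all pairwise compatibility conditions hold.
Pairwise compatibility: gcd(m_i, m_j) must divide a_i - a_j for every pair.
Merge one congruence at a time:
  Start: x ≡ 1 (mod 9).
  Combine with x ≡ 10 (mod 18): gcd(9, 18) = 9; 10 - 1 = 9, which IS divisible by 9, so compatible.
    Write x = 1 + 9·t and substitute into x ≡ 10 (mod 18): 9·t ≡ 10 − 1 = 9 (mod 18).
    Divide the congruence (and modulus) by g = 9: 1·t ≡ 1 (mod 2).
    So t ≡ 1 (mod 2).
    Then x = 1 + 9·1 = 10, valid modulo lcm(9, 18) = 18: x ≡ 10 (mod 18).
  Combine with x ≡ 2 (mod 10): gcd(18, 10) = 2; 2 - 10 = -8, which IS divisible by 2, so compatible.
    Write x = 10 + 18·t and substitute into x ≡ 2 (mod 10): 18·t ≡ 2 − 10 = -8 (mod 10).
    Divide the congruence (and modulus) by g = 2: 9·t ≡ -4 (mod 5).
    Reduce coefficients mod 5: 4·t ≡ 1 (mod 5).
    The inverse of 4 mod 5 is 4 (since 4·4 = 16 = 3·5 + 1), so t ≡ 4·1 = 4 ≡ 4 (mod 5).
    Then x = 10 + 18·4 = 82, valid modulo lcm(18, 10) = 90: x ≡ 82 (mod 90).
Verify: 82 mod 9 = 1, 82 mod 18 = 10, 82 mod 10 = 2.

x ≡ 82 (mod 90).


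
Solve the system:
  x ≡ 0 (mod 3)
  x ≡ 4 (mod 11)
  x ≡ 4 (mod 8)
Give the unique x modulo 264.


Moduli 3, 11, 8 are pairwise coprime; by CRT there is a unique solution modulo M = 3 · 11 · 8 = 264.
Solve pairwise, accumulating the modulus:
  Start with x ≡ 0 (mod 3).
  Combine with x ≡ 4 (mod 11): since gcd(3, 11) = 1, we get a unique residue mod 33.
    Write x = 0 + 3·t and substitute into x ≡ 4 (mod 11): 3·t ≡ 4 − 0 = 4 (mod 11).
    The inverse of 3 mod 11 is 4 (since 3·4 = 12 = 1·11 + 1), so t ≡ 4·4 = 16 ≡ 5 (mod 11).
    Then x = 0 + 3·5 = 15, valid modulo lcm(3, 11) = 33: x ≡ 15 (mod 33).
  Combine with x ≡ 4 (mod 8): since gcd(33, 8) = 1, we get a unique residue mod 264.
    Write x = 15 + 33·t and substitute into x ≡ 4 (mod 8): 33·t ≡ 4 − 15 = -11 (mod 8).
    Reduce coefficients mod 8: 1·t ≡ 5 (mod 8).
    So t ≡ 5 (mod 8).
    Then x = 15 + 33·5 = 180, valid modulo lcm(33, 8) = 264: x ≡ 180 (mod 264).
Verify: 180 mod 3 = 0 ✓, 180 mod 11 = 4 ✓, 180 mod 8 = 4 ✓.

x ≡ 180 (mod 264).


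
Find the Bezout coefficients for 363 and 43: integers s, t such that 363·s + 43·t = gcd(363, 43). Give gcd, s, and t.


Euclidean algorithm on (363, 43) — divide until remainder is 0:
  363 = 8 · 43 + 19
  43 = 2 · 19 + 5
  19 = 3 · 5 + 4
  5 = 1 · 4 + 1
  4 = 4 · 1 + 0
gcd(363, 43) = 1.
Track Bezout coefficients alongside the remainders: start with r₀ = 363 = a·1 + b·0 (s = 1, t = 0) and r₁ = 43 = a·0 + b·1 (s = 0, t = 1); each new remainder r_{k+1} = r_{k-1} − q_k·r_k inherits s_{k+1} = s_{k-1} − q_k·s_k, t_{k+1} = t_{k-1} − q_k·t_k, so r_k = a·s_k + b·t_k at every step:
  q = 8: r = 19, s = 1 − 8·0 = 1, t = 0 − 8·1 = -8  (check: 363·1 + 43·(-8) = 19)
  q = 2: r = 5, s = 0 − 2·1 = -2, t = 1 − 2·(-8) = 17  (check: 363·(-2) + 43·17 = 5)
  q = 3: r = 4, s = 1 − 3·(-2) = 7, t = -8 − 3·17 = -59  (check: 363·7 + 43·(-59) = 4)
  q = 1: r = 1, s = -2 − 1·7 = -9, t = 17 − 1·(-59) = 76  (check: 363·(-9) + 43·76 = 1)
The row with r = 1 (the gcd) gives the Bezout coefficients s = -9, t = 76.
Result: 363 · (-9) + 43 · (76) = 1.

gcd(363, 43) = 1; s = -9, t = 76 (check: 363·(-9) + 43·76 = 1).


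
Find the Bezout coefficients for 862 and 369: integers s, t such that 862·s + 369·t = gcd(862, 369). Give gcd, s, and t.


Euclidean algorithm on (862, 369) — divide until remainder is 0:
  862 = 2 · 369 + 124
  369 = 2 · 124 + 121
  124 = 1 · 121 + 3
  121 = 40 · 3 + 1
  3 = 3 · 1 + 0
gcd(862, 369) = 1.
Track Bezout coefficients alongside the remainders: start with r₀ = 862 = a·1 + b·0 (s = 1, t = 0) and r₁ = 369 = a·0 + b·1 (s = 0, t = 1); each new remainder r_{k+1} = r_{k-1} − q_k·r_k inherits s_{k+1} = s_{k-1} − q_k·s_k, t_{k+1} = t_{k-1} − q_k·t_k, so r_k = a·s_k + b·t_k at every step:
  q = 2: r = 124, s = 1 − 2·0 = 1, t = 0 − 2·1 = -2  (check: 862·1 + 369·(-2) = 124)
  q = 2: r = 121, s = 0 − 2·1 = -2, t = 1 − 2·(-2) = 5  (check: 862·(-2) + 369·5 = 121)
  q = 1: r = 3, s = 1 − 1·(-2) = 3, t = -2 − 1·5 = -7  (check: 862·3 + 369·(-7) = 3)
  q = 40: r = 1, s = -2 − 40·3 = -122, t = 5 − 40·(-7) = 285  (check: 862·(-122) + 369·285 = 1)
The row with r = 1 (the gcd) gives the Bezout coefficients s = -122, t = 285.
Result: 862 · (-122) + 369 · (285) = 1.

gcd(862, 369) = 1; s = -122, t = 285 (check: 862·(-122) + 369·285 = 1).


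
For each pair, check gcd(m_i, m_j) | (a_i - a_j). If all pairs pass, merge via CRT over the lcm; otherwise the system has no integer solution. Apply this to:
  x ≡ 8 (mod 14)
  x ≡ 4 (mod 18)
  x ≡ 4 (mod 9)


Moduli 14, 18, 9 are not pairwise coprime, so CRT works modulo lcm(m_i) when all pairwise compatibility conditions hold.
Pairwise compatibility: gcd(m_i, m_j) must divide a_i - a_j for every pair.
Merge one congruence at a time:
  Start: x ≡ 8 (mod 14).
  Combine with x ≡ 4 (mod 18): gcd(14, 18) = 2; 4 - 8 = -4, which IS divisible by 2, so compatible.
    Write x = 8 + 14·t and substitute into x ≡ 4 (mod 18): 14·t ≡ 4 − 8 = -4 (mod 18).
    Divide the congruence (and modulus) by g = 2: 7·t ≡ -2 (mod 9).
    Reduce coefficients mod 9: 7·t ≡ 7 (mod 9).
    The inverse of 7 mod 9 is 4 (since 7·4 = 28 = 3·9 + 1), so t ≡ 4·7 = 28 ≡ 1 (mod 9).
    Then x = 8 + 14·1 = 22, valid modulo lcm(14, 18) = 126: x ≡ 22 (mod 126).
  Combine with x ≡ 4 (mod 9): gcd(126, 9) = 9; 4 - 22 = -18, which IS divisible by 9, so compatible.
    Write x = 22 + 126·t and substitute into x ≡ 4 (mod 9): 126·t ≡ 4 − 22 = -18 (mod 9).
    Divide the congruence (and modulus) by g = 9: 14·t ≡ -2 (mod 1).
    Modulo 1 every t works; take t = 0.
    Then x = 22 + 126·0 = 22, valid modulo lcm(126, 9) = 126: x ≡ 22 (mod 126).
Verify: 22 mod 14 = 8, 22 mod 18 = 4, 22 mod 9 = 4.

x ≡ 22 (mod 126).


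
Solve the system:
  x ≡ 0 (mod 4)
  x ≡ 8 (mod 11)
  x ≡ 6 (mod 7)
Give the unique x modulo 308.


Moduli 4, 11, 7 are pairwise coprime; by CRT there is a unique solution modulo M = 4 · 11 · 7 = 308.
Solve pairwise, accumulating the modulus:
  Start with x ≡ 0 (mod 4).
  Combine with x ≡ 8 (mod 11): since gcd(4, 11) = 1, we get a unique residue mod 44.
    Write x = 0 + 4·t and substitute into x ≡ 8 (mod 11): 4·t ≡ 8 − 0 = 8 (mod 11).
    The inverse of 4 mod 11 is 3 (since 4·3 = 12 = 1·11 + 1), so t ≡ 3·8 = 24 ≡ 2 (mod 11).
    Then x = 0 + 4·2 = 8, valid modulo lcm(4, 11) = 44: x ≡ 8 (mod 44).
  Combine with x ≡ 6 (mod 7): since gcd(44, 7) = 1, we get a unique residue mod 308.
    Write x = 8 + 44·t and substitute into x ≡ 6 (mod 7): 44·t ≡ 6 − 8 = -2 (mod 7).
    Reduce coefficients mod 7: 2·t ≡ 5 (mod 7).
    The inverse of 2 mod 7 is 4 (since 2·4 = 8 = 1·7 + 1), so t ≡ 4·5 = 20 ≡ 6 (mod 7).
    Then x = 8 + 44·6 = 272, valid modulo lcm(44, 7) = 308: x ≡ 272 (mod 308).
Verify: 272 mod 4 = 0 ✓, 272 mod 11 = 8 ✓, 272 mod 7 = 6 ✓.

x ≡ 272 (mod 308).


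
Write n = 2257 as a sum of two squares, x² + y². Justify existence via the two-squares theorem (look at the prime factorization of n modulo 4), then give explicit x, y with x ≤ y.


Step 1: Factor n = 2257 = 37 · 61.
Step 2: Check the mod-4 condition on each prime factor: 37 ≡ 1 (mod 4), exponent 1; 61 ≡ 1 (mod 4), exponent 1.
All primes ≡ 3 (mod 4) appear to even exponent (or don't appear), so by the two-squares theorem n IS expressible as a sum of two squares.
Step 3: Build a representation. Here n = 37 · 61 is a product of primes ≡ 1 (mod 4). Each prime p ≡ 1 (mod 4) is itself a sum of two squares; find a² by testing p − a² for a perfect square:
  37: 37 − 1² = 36 = 6² ⇒ 37 = 1² + 6².
  61: 61 − 1² = 60, 61 − 2² = 57, 61 − 3² = 52, 61 − 4² = 45, 61 − 5² = 36 = 6² ⇒ 61 = 5² + 6².
  Combine using the Brahmagupta–Fibonacci identity (a² + b²)(c² + d²) = (ac − bd)² + (ad + bc)² = (ac + bd)² + (ad − bc)²:
  37 · 61 = 2257: from (1² + 6²)(5² + 6²), take (1·5 − 6·6, 1·6 + 6·5) = (5 − 36, 6 + 30) = (-31, 36); dropping signs (only squares matter) gives (31, 36); check 31² + 36² = 961 + 1296 = 2257 ✓.
Step 4: Order so x ≤ y and verify: 31² + 36² = 961 + 1296 = 2257 = n. ✓

n = 2257 = 31² + 36² (one valid representation with x ≤ y).


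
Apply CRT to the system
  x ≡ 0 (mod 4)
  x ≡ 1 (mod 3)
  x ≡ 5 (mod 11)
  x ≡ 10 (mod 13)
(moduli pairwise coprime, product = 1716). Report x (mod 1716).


Product of moduli M = 4 · 3 · 11 · 13 = 1716.
Merge one congruence at a time:
  Start: x ≡ 0 (mod 4).
  Combine with x ≡ 1 (mod 3); new modulus lcm = 12.
    Write x = 0 + 4·t and substitute into x ≡ 1 (mod 3): 4·t ≡ 1 − 0 = 1 (mod 3).
    Reduce coefficients mod 3: 1·t ≡ 1 (mod 3).
    So t ≡ 1 (mod 3).
    Then x = 0 + 4·1 = 4, valid modulo lcm(4, 3) = 12: x ≡ 4 (mod 12).
  Combine with x ≡ 5 (mod 11); new modulus lcm = 132.
    Write x = 4 + 12·t and substitute into x ≡ 5 (mod 11): 12·t ≡ 5 − 4 = 1 (mod 11).
    Reduce coefficients mod 11: 1·t ≡ 1 (mod 11).
    So t ≡ 1 (mod 11).
    Then x = 4 + 12·1 = 16, valid modulo lcm(12, 11) = 132: x ≡ 16 (mod 132).
  Combine with x ≡ 10 (mod 13); new modulus lcm = 1716.
    Write x = 16 + 132·t and substitute into x ≡ 10 (mod 13): 132·t ≡ 10 − 16 = -6 (mod 13).
    Reduce coefficients mod 13: 2·t ≡ 7 (mod 13).
    The inverse of 2 mod 13 is 7 (since 2·7 = 14 = 1·13 + 1), so t ≡ 7·7 = 49 ≡ 10 (mod 13).
    Then x = 16 + 132·10 = 1336, valid modulo lcm(132, 13) = 1716: x ≡ 1336 (mod 1716).
Verify against each original: 1336 mod 4 = 0, 1336 mod 3 = 1, 1336 mod 11 = 5, 1336 mod 13 = 10.

x ≡ 1336 (mod 1716).


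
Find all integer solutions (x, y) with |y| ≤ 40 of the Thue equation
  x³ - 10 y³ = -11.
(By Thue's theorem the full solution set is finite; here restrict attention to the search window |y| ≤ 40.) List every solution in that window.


The equation is x³ - 10y³ = -11. For fixed y, x³ = 10·y³ − 11, so a solution requires the RHS to be a perfect cube.
Strategy: iterate y from -40 to 40, compute RHS = 10·y³ − 11, and check whether it is a (positive or negative) perfect cube.
Check small values of y:
  y = 0: RHS = -11 is not a perfect cube.
  y = 1: RHS = -1 = (-1)³ ⇒ x = -1 works.
  y = -1: RHS = -21 is not a perfect cube.
  y = 2: RHS = 69 is not a perfect cube.
  y = -2: RHS = -91 is not a perfect cube.
  y = 3: RHS = 259 is not a perfect cube.
  y = -3: RHS = -281 is not a perfect cube.
Continuing the search up to |y| = 40 finds no further solutions beyond those listed.
Collected solutions: (-1, 1).

Solutions (with |y| ≤ 40): (-1, 1).


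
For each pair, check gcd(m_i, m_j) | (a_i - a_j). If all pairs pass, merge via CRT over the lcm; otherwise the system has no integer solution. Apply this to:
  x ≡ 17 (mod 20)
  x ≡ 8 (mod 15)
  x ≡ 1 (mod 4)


Moduli 20, 15, 4 are not pairwise coprime, so CRT works modulo lcm(m_i) when all pairwise compatibility conditions hold.
Pairwise compatibility: gcd(m_i, m_j) must divide a_i - a_j for every pair.
Merge one congruence at a time:
  Start: x ≡ 17 (mod 20).
  Combine with x ≡ 8 (mod 15): gcd(20, 15) = 5, and 8 - 17 = -9 is NOT divisible by 5.
    ⇒ system is inconsistent (no integer solution).

No solution (the system is inconsistent).


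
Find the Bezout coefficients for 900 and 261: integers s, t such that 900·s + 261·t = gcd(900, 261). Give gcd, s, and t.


Euclidean algorithm on (900, 261) — divide until remainder is 0:
  900 = 3 · 261 + 117
  261 = 2 · 117 + 27
  117 = 4 · 27 + 9
  27 = 3 · 9 + 0
gcd(900, 261) = 9.
Track Bezout coefficients alongside the remainders: start with r₀ = 900 = a·1 + b·0 (s = 1, t = 0) and r₁ = 261 = a·0 + b·1 (s = 0, t = 1); each new remainder r_{k+1} = r_{k-1} − q_k·r_k inherits s_{k+1} = s_{k-1} − q_k·s_k, t_{k+1} = t_{k-1} − q_k·t_k, so r_k = a·s_k + b·t_k at every step:
  q = 3: r = 117, s = 1 − 3·0 = 1, t = 0 − 3·1 = -3  (check: 900·1 + 261·(-3) = 117)
  q = 2: r = 27, s = 0 − 2·1 = -2, t = 1 − 2·(-3) = 7  (check: 900·(-2) + 261·7 = 27)
  q = 4: r = 9, s = 1 − 4·(-2) = 9, t = -3 − 4·7 = -31  (check: 900·9 + 261·(-31) = 9)
The row with r = 9 (the gcd) gives the Bezout coefficients s = 9, t = -31.
Result: 900 · (9) + 261 · (-31) = 9.

gcd(900, 261) = 9; s = 9, t = -31 (check: 900·9 + 261·(-31) = 9).


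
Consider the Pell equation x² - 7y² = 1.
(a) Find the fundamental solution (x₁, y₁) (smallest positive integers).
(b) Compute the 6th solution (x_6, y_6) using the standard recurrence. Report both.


Step 1: Find the fundamental solution (x₁, y₁) of x² - 7y² = 1.
  Expand √7 as a continued fraction. a₀ = ⌊√7⌋ = 2; iterate m_{k+1} = d_k·a_k − m_k, d_{k+1} = (7 − m_{k+1}²)/d_k, a_{k+1} = ⌊(a₀ + m_{k+1})/d_{k+1}⌋ (starting m₀ = 0, d₀ = 1), with convergents p_k = a_k·p_{k-1} + p_{k-2}, q_k = a_k·q_{k-1} + q_{k-2} (p₋₁ = 1, q₋₁ = 0):
  k = 0: a₀ = 2; p₀/q₀ = 2/1; p₀² − 7·q₀² = 4 − 7 = -3.
  k = 1: m = 2, d = 3, a = ⌊(2 + 2)/3⌋ = 1; p/q = (1·2 + 1)/(1·1 + 0) = 3/1; p² − 7·q² = 9 − 7 = 2.
  k = 2: m = 1, d = 2, a = ⌊(2 + 1)/2⌋ = 1; p/q = (1·3 + 2)/(1·1 + 1) = 5/2; p² − 7·q² = 25 − 28 = -3.
  k = 3: m = 1, d = 3, a = ⌊(2 + 1)/3⌋ = 1; p/q = (1·5 + 3)/(1·2 + 1) = 8/3; p² − 7·q² = 64 − 63 = 1.
  The first convergent with p² − 7·q² = 1 gives the fundamental solution (x₁, y₁) = (8, 3).
Step 2: Apply the recurrence (x_{n+1}, y_{n+1}) = (x₁x_n + 7y₁y_n, x₁y_n + y₁x_n) repeatedly.
  From (x_1, y_1) = (8, 3): x_2 = 8·8 + 7·3·3 = 127; y_2 = 8·3 + 3·8 = 48.
  From (x_2, y_2) = (127, 48): x_3 = 8·127 + 7·3·48 = 2024; y_3 = 8·48 + 3·127 = 765.
  From (x_3, y_3) = (2024, 765): x_4 = 8·2024 + 7·3·765 = 32257; y_4 = 8·765 + 3·2024 = 12192.
  From (x_4, y_4) = (32257, 12192): x_5 = 8·32257 + 7·3·12192 = 514088; y_5 = 8·12192 + 3·32257 = 194307.
  From (x_5, y_5) = (514088, 194307): x_6 = 8·514088 + 7·3·194307 = 8193151; y_6 = 8·194307 + 3·514088 = 3096720.
Step 3: Verify x_6² - 7·y_6² = 67127723308801 - 67127723308800 = 1 (should be 1). ✓

(x_1, y_1) = (8, 3); (x_6, y_6) = (8193151, 3096720).


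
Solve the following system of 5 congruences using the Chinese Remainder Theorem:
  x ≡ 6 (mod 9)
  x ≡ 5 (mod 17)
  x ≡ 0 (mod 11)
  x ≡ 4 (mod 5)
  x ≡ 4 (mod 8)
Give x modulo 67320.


Product of moduli M = 9 · 17 · 11 · 5 · 8 = 67320.
Merge one congruence at a time:
  Start: x ≡ 6 (mod 9).
  Combine with x ≡ 5 (mod 17); new modulus lcm = 153.
    Write x = 6 + 9·t and substitute into x ≡ 5 (mod 17): 9·t ≡ 5 − 6 = -1 (mod 17).
    Reduce coefficients mod 17: 9·t ≡ 16 (mod 17).
    The inverse of 9 mod 17 is 2 (since 9·2 = 18 = 1·17 + 1), so t ≡ 2·16 = 32 ≡ 15 (mod 17).
    Then x = 6 + 9·15 = 141, valid modulo lcm(9, 17) = 153: x ≡ 141 (mod 153).
  Combine with x ≡ 0 (mod 11); new modulus lcm = 1683.
    Write x = 141 + 153·t and substitute into x ≡ 0 (mod 11): 153·t ≡ 0 − 141 = -141 (mod 11).
    Reduce coefficients mod 11: 10·t ≡ 2 (mod 11).
    The inverse of 10 mod 11 is 10 (since 10·10 = 100 = 9·11 + 1), so t ≡ 10·2 = 20 ≡ 9 (mod 11).
    Then x = 141 + 153·9 = 1518, valid modulo lcm(153, 11) = 1683: x ≡ 1518 (mod 1683).
  Combine with x ≡ 4 (mod 5); new modulus lcm = 8415.
    Write x = 1518 + 1683·t and substitute into x ≡ 4 (mod 5): 1683·t ≡ 4 − 1518 = -1514 (mod 5).
    Reduce coefficients mod 5: 3·t ≡ 1 (mod 5).
    The inverse of 3 mod 5 is 2 (since 3·2 = 6 = 1·5 + 1), so t ≡ 2·1 = 2 ≡ 2 (mod 5).
    Then x = 1518 + 1683·2 = 4884, valid modulo lcm(1683, 5) = 8415: x ≡ 4884 (mod 8415).
  Combine with x ≡ 4 (mod 8); new modulus lcm = 67320.
    Write x = 4884 + 8415·t and substitute into x ≡ 4 (mod 8): 8415·t ≡ 4 − 4884 = -4880 (mod 8).
    Reduce coefficients mod 8: 7·t ≡ 0 (mod 8).
    The inverse of 7 mod 8 is 7 (since 7·7 = 49 = 6·8 + 1), so t ≡ 7·0 = 0 ≡ 0 (mod 8).
    Then x = 4884 + 8415·0 = 4884, valid modulo lcm(8415, 8) = 67320: x ≡ 4884 (mod 67320).
Verify against each original: 4884 mod 9 = 6, 4884 mod 17 = 5, 4884 mod 11 = 0, 4884 mod 5 = 4, 4884 mod 8 = 4.

x ≡ 4884 (mod 67320).


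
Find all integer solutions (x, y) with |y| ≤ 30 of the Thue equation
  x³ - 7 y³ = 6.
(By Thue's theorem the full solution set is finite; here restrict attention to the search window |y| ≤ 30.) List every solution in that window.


The equation is x³ - 7y³ = 6. For fixed y, x³ = 7·y³ + 6, so a solution requires the RHS to be a perfect cube.
Strategy: iterate y from -30 to 30, compute RHS = 7·y³ + 6, and check whether it is a (positive or negative) perfect cube.
Check small values of y:
  y = 0: RHS = 6 is not a perfect cube.
  y = 1: RHS = 13 is not a perfect cube.
  y = -1: RHS = -1 = (-1)³ ⇒ x = -1 works.
  y = 2: RHS = 62 is not a perfect cube.
  y = -2: RHS = -50 is not a perfect cube.
  y = 3: RHS = 195 is not a perfect cube.
  y = -3: RHS = -183 is not a perfect cube.
Continuing the search up to |y| = 30 finds no further solutions beyond those listed.
Collected solutions: (-1, -1).

Solutions (with |y| ≤ 30): (-1, -1).


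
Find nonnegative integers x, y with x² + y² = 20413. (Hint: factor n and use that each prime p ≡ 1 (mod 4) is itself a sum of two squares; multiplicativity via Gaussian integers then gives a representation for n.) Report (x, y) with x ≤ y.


Step 1: Factor n = 20413 = 137 · 149.
Step 2: Check the mod-4 condition on each prime factor: 137 ≡ 1 (mod 4), exponent 1; 149 ≡ 1 (mod 4), exponent 1.
All primes ≡ 3 (mod 4) appear to even exponent (or don't appear), so by the two-squares theorem n IS expressible as a sum of two squares.
Step 3: Build a representation. Here n = 137 · 149 is a product of primes ≡ 1 (mod 4). Each prime p ≡ 1 (mod 4) is itself a sum of two squares; find a² by testing p − a² for a perfect square:
  137: 137 − 1² = 136, 137 − 2² = 133, 137 − 3² = 128, 137 − 4² = 121 = 11² ⇒ 137 = 4² + 11².
  149: 149 − 1² = 148, 149 − 2² = 145, 149 − 3² = 140, 149 − 4² = 133, 149 − 5² = 124, 149 − 6² = 113, 149 − 7² = 100 = 10² ⇒ 149 = 7² + 10².
  Combine using the Brahmagupta–Fibonacci identity (a² + b²)(c² + d²) = (ac − bd)² + (ad + bc)² = (ac + bd)² + (ad − bc)²:
  137 · 149 = 20413: from (4² + 11²)(7² + 10²), take (4·7 − 11·10, 4·10 + 11·7) = (28 − 110, 40 + 77) = (-82, 117); dropping signs (only squares matter) gives (82, 117); check 82² + 117² = 6724 + 13689 = 20413 ✓.
Step 4: Order so x ≤ y and verify: 82² + 117² = 6724 + 13689 = 20413 = n. ✓

n = 20413 = 82² + 117² (one valid representation with x ≤ y).


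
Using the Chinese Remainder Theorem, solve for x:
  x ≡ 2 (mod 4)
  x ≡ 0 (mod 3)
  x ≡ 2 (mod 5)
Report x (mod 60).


Moduli 4, 3, 5 are pairwise coprime; by CRT there is a unique solution modulo M = 4 · 3 · 5 = 60.
Solve pairwise, accumulating the modulus:
  Start with x ≡ 2 (mod 4).
  Combine with x ≡ 0 (mod 3): since gcd(4, 3) = 1, we get a unique residue mod 12.
    Write x = 2 + 4·t and substitute into x ≡ 0 (mod 3): 4·t ≡ 0 − 2 = -2 (mod 3).
    Reduce coefficients mod 3: 1·t ≡ 1 (mod 3).
    So t ≡ 1 (mod 3).
    Then x = 2 + 4·1 = 6, valid modulo lcm(4, 3) = 12: x ≡ 6 (mod 12).
  Combine with x ≡ 2 (mod 5): since gcd(12, 5) = 1, we get a unique residue mod 60.
    Write x = 6 + 12·t and substitute into x ≡ 2 (mod 5): 12·t ≡ 2 − 6 = -4 (mod 5).
    Reduce coefficients mod 5: 2·t ≡ 1 (mod 5).
    The inverse of 2 mod 5 is 3 (since 2·3 = 6 = 1·5 + 1), so t ≡ 3·1 = 3 ≡ 3 (mod 5).
    Then x = 6 + 12·3 = 42, valid modulo lcm(12, 5) = 60: x ≡ 42 (mod 60).
Verify: 42 mod 4 = 2 ✓, 42 mod 3 = 0 ✓, 42 mod 5 = 2 ✓.

x ≡ 42 (mod 60).


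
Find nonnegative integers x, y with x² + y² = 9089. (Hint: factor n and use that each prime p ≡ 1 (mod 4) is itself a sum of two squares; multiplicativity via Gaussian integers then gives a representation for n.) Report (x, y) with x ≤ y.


Step 1: Factor n = 9089 = 61 · 149.
Step 2: Check the mod-4 condition on each prime factor: 61 ≡ 1 (mod 4), exponent 1; 149 ≡ 1 (mod 4), exponent 1.
All primes ≡ 3 (mod 4) appear to even exponent (or don't appear), so by the two-squares theorem n IS expressible as a sum of two squares.
Step 3: Build a representation. Here n = 61 · 149 is a product of primes ≡ 1 (mod 4). Each prime p ≡ 1 (mod 4) is itself a sum of two squares; find a² by testing p − a² for a perfect square:
  61: 61 − 1² = 60, 61 − 2² = 57, 61 − 3² = 52, 61 − 4² = 45, 61 − 5² = 36 = 6² ⇒ 61 = 5² + 6².
  149: 149 − 1² = 148, 149 − 2² = 145, 149 − 3² = 140, 149 − 4² = 133, 149 − 5² = 124, 149 − 6² = 113, 149 − 7² = 100 = 10² ⇒ 149 = 7² + 10².
  Combine using the Brahmagupta–Fibonacci identity (a² + b²)(c² + d²) = (ac − bd)² + (ad + bc)² = (ac + bd)² + (ad − bc)²:
  61 · 149 = 9089: from (5² + 6²)(7² + 10²), take (5·7 − 6·10, 5·10 + 6·7) = (35 − 60, 50 + 42) = (-25, 92); dropping signs (only squares matter) gives (25, 92); check 25² + 92² = 625 + 8464 = 9089 ✓.
Step 4: Order so x ≤ y and verify: 25² + 92² = 625 + 8464 = 9089 = n. ✓

n = 9089 = 25² + 92² (one valid representation with x ≤ y).


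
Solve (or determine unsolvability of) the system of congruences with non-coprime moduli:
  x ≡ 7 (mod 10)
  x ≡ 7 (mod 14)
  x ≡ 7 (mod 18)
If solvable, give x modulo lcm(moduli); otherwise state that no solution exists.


Moduli 10, 14, 18 are not pairwise coprime, so CRT works modulo lcm(m_i) when all pairwise compatibility conditions hold.
Pairwise compatibility: gcd(m_i, m_j) must divide a_i - a_j for every pair.
Merge one congruence at a time:
  Start: x ≡ 7 (mod 10).
  Combine with x ≡ 7 (mod 14): gcd(10, 14) = 2; 7 - 7 = 0, which IS divisible by 2, so compatible.
    Write x = 7 + 10·t and substitute into x ≡ 7 (mod 14): 10·t ≡ 7 − 7 = 0 (mod 14).
    Divide the congruence (and modulus) by g = 2: 5·t ≡ 0 (mod 7).
    The inverse of 5 mod 7 is 3 (since 5·3 = 15 = 2·7 + 1), so t ≡ 3·0 = 0 ≡ 0 (mod 7).
    Then x = 7 + 10·0 = 7, valid modulo lcm(10, 14) = 70: x ≡ 7 (mod 70).
  Combine with x ≡ 7 (mod 18): gcd(70, 18) = 2; 7 - 7 = 0, which IS divisible by 2, so compatible.
    Write x = 7 + 70·t and substitute into x ≡ 7 (mod 18): 70·t ≡ 7 − 7 = 0 (mod 18).
    Divide the congruence (and modulus) by g = 2: 35·t ≡ 0 (mod 9).
    Reduce coefficients mod 9: 8·t ≡ 0 (mod 9).
    The inverse of 8 mod 9 is 8 (since 8·8 = 64 = 7·9 + 1), so t ≡ 8·0 = 0 ≡ 0 (mod 9).
    Then x = 7 + 70·0 = 7, valid modulo lcm(70, 18) = 630: x ≡ 7 (mod 630).
Verify: 7 mod 10 = 7, 7 mod 14 = 7, 7 mod 18 = 7.

x ≡ 7 (mod 630).


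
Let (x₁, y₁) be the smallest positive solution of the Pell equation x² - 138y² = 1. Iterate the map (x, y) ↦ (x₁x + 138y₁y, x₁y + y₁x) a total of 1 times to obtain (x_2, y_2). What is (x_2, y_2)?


Step 1: Find the fundamental solution (x₁, y₁) of x² - 138y² = 1.
  Expand √138 as a continued fraction. a₀ = ⌊√138⌋ = 11; iterate m_{k+1} = d_k·a_k − m_k, d_{k+1} = (138 − m_{k+1}²)/d_k, a_{k+1} = ⌊(a₀ + m_{k+1})/d_{k+1}⌋ (starting m₀ = 0, d₀ = 1), with convergents p_k = a_k·p_{k-1} + p_{k-2}, q_k = a_k·q_{k-1} + q_{k-2} (p₋₁ = 1, q₋₁ = 0):
  k = 0: a₀ = 11; p₀/q₀ = 11/1; p₀² − 138·q₀² = 121 − 138 = -17.
  k = 1: m = 11, d = 17, a = ⌊(11 + 11)/17⌋ = 1; p/q = (1·11 + 1)/(1·1 + 0) = 12/1; p² − 138·q² = 144 − 138 = 6.
  k = 2: m = 6, d = 6, a = ⌊(11 + 6)/6⌋ = 2; p/q = (2·12 + 11)/(2·1 + 1) = 35/3; p² − 138·q² = 1225 − 1242 = -17.
  k = 3: m = 6, d = 17, a = ⌊(11 + 6)/17⌋ = 1; p/q = (1·35 + 12)/(1·3 + 1) = 47/4; p² − 138·q² = 2209 − 2208 = 1.
  The first convergent with p² − 138·q² = 1 gives the fundamental solution (x₁, y₁) = (47, 4).
Step 2: Apply the recurrence (x_{n+1}, y_{n+1}) = (x₁x_n + 138y₁y_n, x₁y_n + y₁x_n) repeatedly.
  From (x_1, y_1) = (47, 4): x_2 = 47·47 + 138·4·4 = 4417; y_2 = 47·4 + 4·47 = 376.
Step 3: Verify x_2² - 138·y_2² = 19509889 - 19509888 = 1 (should be 1). ✓

(x_1, y_1) = (47, 4); (x_2, y_2) = (4417, 376).


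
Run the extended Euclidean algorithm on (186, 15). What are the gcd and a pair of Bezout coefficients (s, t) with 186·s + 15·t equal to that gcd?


Euclidean algorithm on (186, 15) — divide until remainder is 0:
  186 = 12 · 15 + 6
  15 = 2 · 6 + 3
  6 = 2 · 3 + 0
gcd(186, 15) = 3.
Track Bezout coefficients alongside the remainders: start with r₀ = 186 = a·1 + b·0 (s = 1, t = 0) and r₁ = 15 = a·0 + b·1 (s = 0, t = 1); each new remainder r_{k+1} = r_{k-1} − q_k·r_k inherits s_{k+1} = s_{k-1} − q_k·s_k, t_{k+1} = t_{k-1} − q_k·t_k, so r_k = a·s_k + b·t_k at every step:
  q = 12: r = 6, s = 1 − 12·0 = 1, t = 0 − 12·1 = -12  (check: 186·1 + 15·(-12) = 6)
  q = 2: r = 3, s = 0 − 2·1 = -2, t = 1 − 2·(-12) = 25  (check: 186·(-2) + 15·25 = 3)
The row with r = 3 (the gcd) gives the Bezout coefficients s = -2, t = 25.
Result: 186 · (-2) + 15 · (25) = 3.

gcd(186, 15) = 3; s = -2, t = 25 (check: 186·(-2) + 15·25 = 3).


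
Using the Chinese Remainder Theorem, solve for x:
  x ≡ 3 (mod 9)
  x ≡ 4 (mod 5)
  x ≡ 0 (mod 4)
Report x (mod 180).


Moduli 9, 5, 4 are pairwise coprime; by CRT there is a unique solution modulo M = 9 · 5 · 4 = 180.
Solve pairwise, accumulating the modulus:
  Start with x ≡ 3 (mod 9).
  Combine with x ≡ 4 (mod 5): since gcd(9, 5) = 1, we get a unique residue mod 45.
    Write x = 3 + 9·t and substitute into x ≡ 4 (mod 5): 9·t ≡ 4 − 3 = 1 (mod 5).
    Reduce coefficients mod 5: 4·t ≡ 1 (mod 5).
    The inverse of 4 mod 5 is 4 (since 4·4 = 16 = 3·5 + 1), so t ≡ 4·1 = 4 ≡ 4 (mod 5).
    Then x = 3 + 9·4 = 39, valid modulo lcm(9, 5) = 45: x ≡ 39 (mod 45).
  Combine with x ≡ 0 (mod 4): since gcd(45, 4) = 1, we get a unique residue mod 180.
    Write x = 39 + 45·t and substitute into x ≡ 0 (mod 4): 45·t ≡ 0 − 39 = -39 (mod 4).
    Reduce coefficients mod 4: 1·t ≡ 1 (mod 4).
    So t ≡ 1 (mod 4).
    Then x = 39 + 45·1 = 84, valid modulo lcm(45, 4) = 180: x ≡ 84 (mod 180).
Verify: 84 mod 9 = 3 ✓, 84 mod 5 = 4 ✓, 84 mod 4 = 0 ✓.

x ≡ 84 (mod 180).


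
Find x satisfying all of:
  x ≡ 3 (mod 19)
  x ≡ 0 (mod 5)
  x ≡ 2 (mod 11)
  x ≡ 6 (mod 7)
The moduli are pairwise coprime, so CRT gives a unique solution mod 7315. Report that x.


Product of moduli M = 19 · 5 · 11 · 7 = 7315.
Merge one congruence at a time:
  Start: x ≡ 3 (mod 19).
  Combine with x ≡ 0 (mod 5); new modulus lcm = 95.
    Write x = 3 + 19·t and substitute into x ≡ 0 (mod 5): 19·t ≡ 0 − 3 = -3 (mod 5).
    Reduce coefficients mod 5: 4·t ≡ 2 (mod 5).
    The inverse of 4 mod 5 is 4 (since 4·4 = 16 = 3·5 + 1), so t ≡ 4·2 = 8 ≡ 3 (mod 5).
    Then x = 3 + 19·3 = 60, valid modulo lcm(19, 5) = 95: x ≡ 60 (mod 95).
  Combine with x ≡ 2 (mod 11); new modulus lcm = 1045.
    Write x = 60 + 95·t and substitute into x ≡ 2 (mod 11): 95·t ≡ 2 − 60 = -58 (mod 11).
    Reduce coefficients mod 11: 7·t ≡ 8 (mod 11).
    The inverse of 7 mod 11 is 8 (since 7·8 = 56 = 5·11 + 1), so t ≡ 8·8 = 64 ≡ 9 (mod 11).
    Then x = 60 + 95·9 = 915, valid modulo lcm(95, 11) = 1045: x ≡ 915 (mod 1045).
  Combine with x ≡ 6 (mod 7); new modulus lcm = 7315.
    Write x = 915 + 1045·t and substitute into x ≡ 6 (mod 7): 1045·t ≡ 6 − 915 = -909 (mod 7).
    Reduce coefficients mod 7: 2·t ≡ 1 (mod 7).
    The inverse of 2 mod 7 is 4 (since 2·4 = 8 = 1·7 + 1), so t ≡ 4·1 = 4 ≡ 4 (mod 7).
    Then x = 915 + 1045·4 = 5095, valid modulo lcm(1045, 7) = 7315: x ≡ 5095 (mod 7315).
Verify against each original: 5095 mod 19 = 3, 5095 mod 5 = 0, 5095 mod 11 = 2, 5095 mod 7 = 6.

x ≡ 5095 (mod 7315).


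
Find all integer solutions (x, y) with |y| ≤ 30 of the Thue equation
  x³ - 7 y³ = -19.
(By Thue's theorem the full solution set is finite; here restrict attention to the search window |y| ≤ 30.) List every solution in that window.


The equation is x³ - 7y³ = -19. For fixed y, x³ = 7·y³ − 19, so a solution requires the RHS to be a perfect cube.
Strategy: iterate y from -30 to 30, compute RHS = 7·y³ − 19, and check whether it is a (positive or negative) perfect cube.
Check small values of y:
  y = 0: RHS = -19 is not a perfect cube.
  y = 1: RHS = -12 is not a perfect cube.
  y = -1: RHS = -26 is not a perfect cube.
  y = 2: RHS = 37 is not a perfect cube.
  y = -2: RHS = -75 is not a perfect cube.
  y = 3: RHS = 170 is not a perfect cube.
  y = -3: RHS = -208 is not a perfect cube.
Continuing the search up to |y| = 30 finds no solutions either.
No (x, y) in the scanned range satisfies the equation.

No integer solutions with |y| ≤ 30.
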